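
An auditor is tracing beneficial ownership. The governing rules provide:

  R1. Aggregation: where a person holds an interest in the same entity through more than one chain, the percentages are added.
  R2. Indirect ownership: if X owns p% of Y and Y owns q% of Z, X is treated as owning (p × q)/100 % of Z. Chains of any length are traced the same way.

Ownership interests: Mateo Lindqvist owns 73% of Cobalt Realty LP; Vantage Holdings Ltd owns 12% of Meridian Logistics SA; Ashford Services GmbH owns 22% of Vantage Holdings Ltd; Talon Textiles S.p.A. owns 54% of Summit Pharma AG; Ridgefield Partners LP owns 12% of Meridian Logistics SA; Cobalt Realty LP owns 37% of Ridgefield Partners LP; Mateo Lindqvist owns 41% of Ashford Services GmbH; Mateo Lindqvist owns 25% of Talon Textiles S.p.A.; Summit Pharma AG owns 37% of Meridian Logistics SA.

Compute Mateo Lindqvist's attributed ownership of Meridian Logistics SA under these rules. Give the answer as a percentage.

Chain via Talon Textiles S.p.A. → Summit Pharma AG (R2): 25% × 54% × 37% = 4.995% of Meridian Logistics SA.
Chain via Ashford Services GmbH → Vantage Holdings Ltd (R2): 41% × 22% × 12% = 1.0824% of Meridian Logistics SA.
Chain via Cobalt Realty LP → Ridgefield Partners LP (R2): 73% × 37% × 12% = 3.2412% of Meridian Logistics SA.
Aggregating (R1): 4.995% + 1.0824% + 3.2412% = 9.3186%.

9.3186%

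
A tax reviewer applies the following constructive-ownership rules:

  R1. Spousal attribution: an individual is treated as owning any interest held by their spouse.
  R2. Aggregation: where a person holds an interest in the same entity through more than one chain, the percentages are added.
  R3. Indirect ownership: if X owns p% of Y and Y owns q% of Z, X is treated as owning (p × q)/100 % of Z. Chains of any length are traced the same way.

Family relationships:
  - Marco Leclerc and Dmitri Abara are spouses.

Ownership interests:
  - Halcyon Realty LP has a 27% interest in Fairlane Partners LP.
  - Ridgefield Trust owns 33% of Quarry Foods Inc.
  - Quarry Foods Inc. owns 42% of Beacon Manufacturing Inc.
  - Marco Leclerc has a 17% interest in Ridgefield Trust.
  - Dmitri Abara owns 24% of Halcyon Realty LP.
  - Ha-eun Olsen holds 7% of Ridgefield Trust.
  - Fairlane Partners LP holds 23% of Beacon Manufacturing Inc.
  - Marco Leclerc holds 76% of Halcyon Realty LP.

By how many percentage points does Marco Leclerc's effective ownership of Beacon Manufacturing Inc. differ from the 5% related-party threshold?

3.5662

By spousal attribution (R1), Marco Leclerc is treated as also owning Dmitri Abara's interest in Halcyon Realty LP, giving 76% + 24% = 100%.
Chain via Ridgefield Trust → Quarry Foods Inc. (R3): 17% × 33% × 42% = 2.3562% of Beacon Manufacturing Inc.
Chain via Halcyon Realty LP → Fairlane Partners LP (R3): 100% × 27% × 23% = 6.21% of Beacon Manufacturing Inc.
Aggregating (R2): 2.3562% + 6.21% = 8.5662%.
8.5662% exceeds the 5% threshold by 3.5662 percentage points.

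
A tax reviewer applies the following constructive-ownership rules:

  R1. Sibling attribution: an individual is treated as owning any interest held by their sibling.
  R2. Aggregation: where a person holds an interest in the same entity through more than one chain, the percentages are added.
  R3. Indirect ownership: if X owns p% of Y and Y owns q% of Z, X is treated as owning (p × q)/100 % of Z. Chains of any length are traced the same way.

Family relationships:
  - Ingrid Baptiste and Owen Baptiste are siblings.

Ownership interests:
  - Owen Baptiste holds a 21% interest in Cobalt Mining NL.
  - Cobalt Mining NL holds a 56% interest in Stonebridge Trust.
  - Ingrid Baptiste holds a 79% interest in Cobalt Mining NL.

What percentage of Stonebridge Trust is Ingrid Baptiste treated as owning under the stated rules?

By sibling attribution (R1), Ingrid Baptiste is treated as also owning Owen Baptiste's interest in Cobalt Mining NL, giving 79% + 21% = 100%.
Chain via Cobalt Mining NL (R3): 100% × 56% = 56% of Stonebridge Trust.

56%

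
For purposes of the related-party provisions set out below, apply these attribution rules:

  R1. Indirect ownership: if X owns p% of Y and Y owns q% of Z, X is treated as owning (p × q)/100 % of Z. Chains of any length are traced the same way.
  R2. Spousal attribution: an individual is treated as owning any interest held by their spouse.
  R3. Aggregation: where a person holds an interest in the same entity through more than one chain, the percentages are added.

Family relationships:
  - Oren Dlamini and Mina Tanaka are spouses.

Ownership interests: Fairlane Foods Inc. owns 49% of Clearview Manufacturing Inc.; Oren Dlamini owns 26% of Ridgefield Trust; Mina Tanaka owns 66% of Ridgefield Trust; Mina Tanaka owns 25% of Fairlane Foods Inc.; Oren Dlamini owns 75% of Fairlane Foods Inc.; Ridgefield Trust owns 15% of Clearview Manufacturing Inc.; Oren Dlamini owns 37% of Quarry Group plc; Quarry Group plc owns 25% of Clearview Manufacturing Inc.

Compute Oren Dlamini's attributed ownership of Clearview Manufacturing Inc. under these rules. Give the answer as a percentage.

By spousal attribution (R2), Oren Dlamini is treated as also owning Mina Tanaka's interest in Ridgefield Trust, giving 26% + 66% = 92%.
By spousal attribution (R2), Oren Dlamini is treated as also owning Mina Tanaka's interest in Fairlane Foods Inc, giving 75% + 25% = 100%.
Chain via Ridgefield Trust (R1): 92% × 15% = 13.8% of Clearview Manufacturing Inc.
Chain via Fairlane Foods Inc. (R1): 100% × 49% = 49% of Clearview Manufacturing Inc.
Chain via Quarry Group plc (R1): 37% × 25% = 9.25% of Clearview Manufacturing Inc.
Aggregating (R3): 13.8% + 49% + 9.25% = 72.05%.

72.05%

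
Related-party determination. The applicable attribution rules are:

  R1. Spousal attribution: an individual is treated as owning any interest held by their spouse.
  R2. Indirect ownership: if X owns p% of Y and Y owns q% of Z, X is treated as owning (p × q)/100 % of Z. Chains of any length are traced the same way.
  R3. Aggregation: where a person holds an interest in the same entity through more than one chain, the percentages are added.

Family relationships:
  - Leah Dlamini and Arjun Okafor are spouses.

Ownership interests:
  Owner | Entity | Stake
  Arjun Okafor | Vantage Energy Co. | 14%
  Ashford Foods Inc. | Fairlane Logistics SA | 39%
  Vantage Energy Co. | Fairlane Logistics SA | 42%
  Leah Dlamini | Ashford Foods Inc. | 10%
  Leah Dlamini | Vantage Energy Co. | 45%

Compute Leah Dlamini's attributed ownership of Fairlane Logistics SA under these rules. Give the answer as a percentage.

28.68%

By spousal attribution (R1), Leah Dlamini is treated as also owning Arjun Okafor's interest in Vantage Energy Co, giving 45% + 14% = 59%.
Chain via Vantage Energy Co. (R2): 59% × 42% = 24.78% of Fairlane Logistics SA.
Chain via Ashford Foods Inc. (R2): 10% × 39% = 3.9% of Fairlane Logistics SA.
Aggregating (R3): 24.78% + 3.9% = 28.68%.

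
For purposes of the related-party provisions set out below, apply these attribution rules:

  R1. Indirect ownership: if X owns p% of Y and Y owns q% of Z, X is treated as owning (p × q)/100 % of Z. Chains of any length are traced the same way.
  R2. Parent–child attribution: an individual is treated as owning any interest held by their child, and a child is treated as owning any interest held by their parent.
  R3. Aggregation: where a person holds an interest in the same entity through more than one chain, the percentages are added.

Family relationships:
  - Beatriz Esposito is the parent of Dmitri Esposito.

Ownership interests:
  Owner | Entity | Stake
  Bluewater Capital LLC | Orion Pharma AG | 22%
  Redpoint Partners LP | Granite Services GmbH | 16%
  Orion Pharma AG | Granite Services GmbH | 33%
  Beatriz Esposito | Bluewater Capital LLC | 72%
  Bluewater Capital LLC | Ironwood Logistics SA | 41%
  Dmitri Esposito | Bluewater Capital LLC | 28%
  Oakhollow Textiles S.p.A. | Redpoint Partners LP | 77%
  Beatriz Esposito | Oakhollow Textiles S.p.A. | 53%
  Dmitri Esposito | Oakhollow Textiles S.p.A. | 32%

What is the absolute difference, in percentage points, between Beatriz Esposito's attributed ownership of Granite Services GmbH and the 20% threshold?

2.268

By parent–child attribution (R2), Beatriz Esposito is treated as also owning Dmitri Esposito's interest in Oakhollow Textiles S.p.A, giving 53% + 32% = 85%.
By parent–child attribution (R2), Beatriz Esposito is treated as also owning Dmitri Esposito's interest in Bluewater Capital LLC, giving 72% + 28% = 100%.
Chain via Oakhollow Textiles S.p.A. → Redpoint Partners LP (R1): 85% × 77% × 16% = 10.472% of Granite Services GmbH.
Chain via Bluewater Capital LLC → Orion Pharma AG (R1): 100% × 22% × 33% = 7.26% of Granite Services GmbH.
Aggregating (R3): 10.472% + 7.26% = 17.732%.
17.732% falls short of the 20% threshold by 2.268 percentage points.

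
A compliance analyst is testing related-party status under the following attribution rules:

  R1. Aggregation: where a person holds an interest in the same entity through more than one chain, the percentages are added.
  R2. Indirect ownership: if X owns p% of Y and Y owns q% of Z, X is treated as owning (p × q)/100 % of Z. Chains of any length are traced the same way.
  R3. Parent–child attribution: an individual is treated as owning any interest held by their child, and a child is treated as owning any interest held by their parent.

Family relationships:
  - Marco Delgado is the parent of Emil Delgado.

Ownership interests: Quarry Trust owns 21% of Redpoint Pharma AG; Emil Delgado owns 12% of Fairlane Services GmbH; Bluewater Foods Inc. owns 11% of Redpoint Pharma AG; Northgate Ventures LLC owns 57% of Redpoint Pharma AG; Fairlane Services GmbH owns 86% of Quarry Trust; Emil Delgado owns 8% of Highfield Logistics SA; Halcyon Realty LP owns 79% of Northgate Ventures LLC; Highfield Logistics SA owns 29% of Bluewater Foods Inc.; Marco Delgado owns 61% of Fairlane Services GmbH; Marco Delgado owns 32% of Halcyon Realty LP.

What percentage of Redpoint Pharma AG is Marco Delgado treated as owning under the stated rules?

By parent–child attribution (R3), Marco Delgado is treated as also owning Emil Delgado's interest in Fairlane Services GmbH, giving 61% + 12% = 73%.
By parent–child attribution (R3), Marco Delgado is treated as owning Emil Delgado's 8% interest in Highfield Logistics SA.
Chain via Halcyon Realty LP → Northgate Ventures LLC (R2): 32% × 79% × 57% = 14.4096% of Redpoint Pharma AG.
Chain via Fairlane Services GmbH → Quarry Trust (R2): 73% × 86% × 21% = 13.1838% of Redpoint Pharma AG.
Chain via Highfield Logistics SA → Bluewater Foods Inc. (R2): 8% × 29% × 11% = 0.2552% of Redpoint Pharma AG.
Aggregating (R1): 14.4096% + 13.1838% + 0.2552% = 27.8486%.

27.8486%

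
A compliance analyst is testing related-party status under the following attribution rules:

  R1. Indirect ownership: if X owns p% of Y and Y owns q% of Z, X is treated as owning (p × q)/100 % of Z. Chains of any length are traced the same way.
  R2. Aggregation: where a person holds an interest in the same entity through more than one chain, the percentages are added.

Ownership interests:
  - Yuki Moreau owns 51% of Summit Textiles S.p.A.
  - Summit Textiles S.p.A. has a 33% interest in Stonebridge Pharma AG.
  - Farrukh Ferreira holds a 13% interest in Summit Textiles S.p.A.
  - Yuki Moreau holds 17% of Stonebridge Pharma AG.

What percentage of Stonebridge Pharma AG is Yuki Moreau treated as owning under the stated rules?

33.83%

Chain via Summit Textiles S.p.A. (R1): 51% × 33% = 16.83% of Stonebridge Pharma AG.
Direct interest in Stonebridge Pharma AG: 17%.
Aggregating (R2): 16.83% + 17% = 33.83%.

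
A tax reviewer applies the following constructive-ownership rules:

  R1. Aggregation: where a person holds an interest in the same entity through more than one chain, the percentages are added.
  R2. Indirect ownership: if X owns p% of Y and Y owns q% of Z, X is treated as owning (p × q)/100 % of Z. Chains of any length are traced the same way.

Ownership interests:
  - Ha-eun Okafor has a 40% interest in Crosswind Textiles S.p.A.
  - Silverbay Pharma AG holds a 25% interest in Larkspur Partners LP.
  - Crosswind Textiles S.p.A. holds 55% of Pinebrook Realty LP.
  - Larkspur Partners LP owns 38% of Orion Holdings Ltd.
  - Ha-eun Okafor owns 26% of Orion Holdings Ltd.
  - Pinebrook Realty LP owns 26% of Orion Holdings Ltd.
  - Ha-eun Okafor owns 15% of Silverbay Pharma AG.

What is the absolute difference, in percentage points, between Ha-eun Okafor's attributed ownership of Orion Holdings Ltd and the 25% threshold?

8.145

Chain via Silverbay Pharma AG → Larkspur Partners LP (R2): 15% × 25% × 38% = 1.425% of Orion Holdings Ltd.
Chain via Crosswind Textiles S.p.A. → Pinebrook Realty LP (R2): 40% × 55% × 26% = 5.72% of Orion Holdings Ltd.
Direct interest in Orion Holdings Ltd: 26%.
Aggregating (R1): 1.425% + 5.72% + 26% = 33.145%.
33.145% exceeds the 25% threshold by 8.145 percentage points.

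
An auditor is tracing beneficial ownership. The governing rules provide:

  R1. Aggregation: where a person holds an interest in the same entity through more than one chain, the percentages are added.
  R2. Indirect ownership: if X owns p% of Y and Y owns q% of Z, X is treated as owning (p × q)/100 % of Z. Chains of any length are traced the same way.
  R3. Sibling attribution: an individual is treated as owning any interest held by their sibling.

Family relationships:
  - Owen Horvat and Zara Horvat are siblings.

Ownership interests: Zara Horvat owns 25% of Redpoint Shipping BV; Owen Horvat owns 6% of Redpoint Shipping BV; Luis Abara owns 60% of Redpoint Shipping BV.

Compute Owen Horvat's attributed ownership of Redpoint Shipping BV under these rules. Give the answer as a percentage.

31%

By sibling attribution (R3), Owen Horvat is treated as also owning Zara Horvat's interest in Redpoint Shipping BV, giving 6% + 25% = 31%.
Direct interest in Redpoint Shipping BV: 31%.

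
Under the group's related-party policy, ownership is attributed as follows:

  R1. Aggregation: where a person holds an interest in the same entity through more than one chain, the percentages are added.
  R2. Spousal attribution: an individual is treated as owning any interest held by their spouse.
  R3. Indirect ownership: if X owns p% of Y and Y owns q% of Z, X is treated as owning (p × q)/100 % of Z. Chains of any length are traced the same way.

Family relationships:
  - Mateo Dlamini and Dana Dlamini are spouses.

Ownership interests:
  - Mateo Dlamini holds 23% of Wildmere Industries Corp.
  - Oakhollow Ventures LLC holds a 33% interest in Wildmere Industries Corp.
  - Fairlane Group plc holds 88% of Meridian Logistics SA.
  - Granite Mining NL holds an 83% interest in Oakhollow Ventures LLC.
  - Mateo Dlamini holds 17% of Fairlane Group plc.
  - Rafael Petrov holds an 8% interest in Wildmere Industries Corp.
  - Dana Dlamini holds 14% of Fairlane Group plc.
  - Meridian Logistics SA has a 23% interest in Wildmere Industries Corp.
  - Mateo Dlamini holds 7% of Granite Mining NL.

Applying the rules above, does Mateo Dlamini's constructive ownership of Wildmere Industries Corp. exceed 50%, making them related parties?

No

By spousal attribution (R2), Mateo Dlamini is treated as also owning Dana Dlamini's interest in Fairlane Group plc, giving 17% + 14% = 31%.
Chain via Granite Mining NL → Oakhollow Ventures LLC (R3): 7% × 83% × 33% = 1.9173% of Wildmere Industries Corp.
Chain via Fairlane Group plc → Meridian Logistics SA (R3): 31% × 88% × 23% = 6.2744% of Wildmere Industries Corp.
Direct interest in Wildmere Industries Corp: 23%.
Aggregating (R1): 1.9173% + 6.2744% + 23% = 31.1917%.
31.1917% does not exceed the 50% threshold, so Mateo is not a related party to Wildmere Industries Corp.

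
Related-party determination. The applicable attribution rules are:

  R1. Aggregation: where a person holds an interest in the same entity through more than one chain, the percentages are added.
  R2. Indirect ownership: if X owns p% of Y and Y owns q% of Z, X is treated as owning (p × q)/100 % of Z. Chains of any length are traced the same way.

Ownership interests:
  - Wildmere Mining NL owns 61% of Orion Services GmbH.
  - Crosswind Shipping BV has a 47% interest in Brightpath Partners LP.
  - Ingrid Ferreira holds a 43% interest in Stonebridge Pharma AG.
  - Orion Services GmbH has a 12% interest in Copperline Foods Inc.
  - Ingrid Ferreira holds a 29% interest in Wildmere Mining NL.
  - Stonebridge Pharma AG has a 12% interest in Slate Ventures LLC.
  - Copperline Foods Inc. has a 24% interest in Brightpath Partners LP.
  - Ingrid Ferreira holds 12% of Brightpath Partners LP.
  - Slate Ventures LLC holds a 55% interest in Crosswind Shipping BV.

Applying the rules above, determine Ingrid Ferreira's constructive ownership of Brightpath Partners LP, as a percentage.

Chain via Stonebridge Pharma AG → Slate Ventures LLC → Crosswind Shipping BV (R2): 43% × 12% × 55% × 47% = 1.33386% of Brightpath Partners LP.
Chain via Wildmere Mining NL → Orion Services GmbH → Copperline Foods Inc. (R2): 29% × 61% × 12% × 24% = 0.509472% of Brightpath Partners LP.
Direct interest in Brightpath Partners LP: 12%.
Aggregating (R1): 1.33386% + 0.509472% + 12% = 13.843332%.

13.843332%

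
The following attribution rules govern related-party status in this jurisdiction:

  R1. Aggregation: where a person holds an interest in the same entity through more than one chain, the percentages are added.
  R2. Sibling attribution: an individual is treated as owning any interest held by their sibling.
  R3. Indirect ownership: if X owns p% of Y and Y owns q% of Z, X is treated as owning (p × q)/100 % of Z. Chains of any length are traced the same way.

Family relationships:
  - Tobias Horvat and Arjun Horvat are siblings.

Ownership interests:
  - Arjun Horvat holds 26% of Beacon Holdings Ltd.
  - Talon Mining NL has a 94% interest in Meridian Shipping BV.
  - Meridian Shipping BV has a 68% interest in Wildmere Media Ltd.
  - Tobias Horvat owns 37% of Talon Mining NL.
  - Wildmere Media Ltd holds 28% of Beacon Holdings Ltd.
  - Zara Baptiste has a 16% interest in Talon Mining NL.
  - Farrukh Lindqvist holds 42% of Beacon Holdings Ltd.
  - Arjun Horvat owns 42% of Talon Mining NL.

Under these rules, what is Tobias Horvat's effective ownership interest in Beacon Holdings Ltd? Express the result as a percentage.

By sibling attribution (R2), Tobias Horvat is treated as also owning Arjun Horvat's interest in Talon Mining NL, giving 37% + 42% = 79%.
By sibling attribution (R2), Tobias Horvat is treated as owning Arjun Horvat's 26% interest in Beacon Holdings Ltd.
Chain via Talon Mining NL → Meridian Shipping BV → Wildmere Media Ltd (R3): 79% × 94% × 68% × 28% = 14.139104% of Beacon Holdings Ltd.
Direct interest in Beacon Holdings Ltd: 26%.
Aggregating (R1): 14.139104% + 26% = 40.139104%.

40.139104%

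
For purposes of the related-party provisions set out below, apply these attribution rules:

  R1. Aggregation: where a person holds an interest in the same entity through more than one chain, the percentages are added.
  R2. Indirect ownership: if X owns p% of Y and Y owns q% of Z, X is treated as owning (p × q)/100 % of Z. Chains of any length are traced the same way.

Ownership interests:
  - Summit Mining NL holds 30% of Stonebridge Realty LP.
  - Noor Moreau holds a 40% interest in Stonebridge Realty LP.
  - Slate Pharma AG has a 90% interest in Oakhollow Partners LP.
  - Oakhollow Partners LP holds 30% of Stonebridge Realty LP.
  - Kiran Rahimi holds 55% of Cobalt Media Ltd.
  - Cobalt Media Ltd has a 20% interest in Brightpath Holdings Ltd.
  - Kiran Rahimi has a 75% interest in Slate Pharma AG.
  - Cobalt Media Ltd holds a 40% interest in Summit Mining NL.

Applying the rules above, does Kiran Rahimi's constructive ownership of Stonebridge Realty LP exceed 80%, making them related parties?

Chain via Cobalt Media Ltd → Summit Mining NL (R2): 55% × 40% × 30% = 6.6% of Stonebridge Realty LP.
Chain via Slate Pharma AG → Oakhollow Partners LP (R2): 75% × 90% × 30% = 20.25% of Stonebridge Realty LP.
Aggregating (R1): 6.6% + 20.25% = 26.85%.
26.85% does not exceed the 80% threshold, so Kiran is not a related party to Stonebridge Realty LP.

No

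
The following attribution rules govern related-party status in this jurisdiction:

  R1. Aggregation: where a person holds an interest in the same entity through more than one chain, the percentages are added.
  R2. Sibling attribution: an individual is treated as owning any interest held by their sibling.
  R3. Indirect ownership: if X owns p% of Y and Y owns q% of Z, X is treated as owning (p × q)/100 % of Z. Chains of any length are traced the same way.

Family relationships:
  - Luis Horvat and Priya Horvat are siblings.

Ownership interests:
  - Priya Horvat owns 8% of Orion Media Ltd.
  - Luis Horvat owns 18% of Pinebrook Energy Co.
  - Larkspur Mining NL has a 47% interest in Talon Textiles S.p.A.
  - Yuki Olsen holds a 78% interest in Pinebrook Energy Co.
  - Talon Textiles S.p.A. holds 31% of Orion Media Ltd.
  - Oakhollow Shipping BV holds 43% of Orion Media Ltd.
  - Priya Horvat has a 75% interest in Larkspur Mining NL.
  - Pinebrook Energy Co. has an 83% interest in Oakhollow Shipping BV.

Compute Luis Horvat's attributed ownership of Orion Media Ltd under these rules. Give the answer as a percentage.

25.3517%

By sibling attribution (R2), Luis Horvat is treated as owning Priya Horvat's 75% interest in Larkspur Mining NL.
By sibling attribution (R2), Luis Horvat is treated as owning Priya Horvat's 8% interest in Orion Media Ltd.
Chain via Pinebrook Energy Co. → Oakhollow Shipping BV (R3): 18% × 83% × 43% = 6.4242% of Orion Media Ltd.
Chain via Larkspur Mining NL → Talon Textiles S.p.A. (R3): 75% × 47% × 31% = 10.9275% of Orion Media Ltd.
Direct interest in Orion Media Ltd: 8%.
Aggregating (R1): 6.4242% + 10.9275% + 8% = 25.3517%.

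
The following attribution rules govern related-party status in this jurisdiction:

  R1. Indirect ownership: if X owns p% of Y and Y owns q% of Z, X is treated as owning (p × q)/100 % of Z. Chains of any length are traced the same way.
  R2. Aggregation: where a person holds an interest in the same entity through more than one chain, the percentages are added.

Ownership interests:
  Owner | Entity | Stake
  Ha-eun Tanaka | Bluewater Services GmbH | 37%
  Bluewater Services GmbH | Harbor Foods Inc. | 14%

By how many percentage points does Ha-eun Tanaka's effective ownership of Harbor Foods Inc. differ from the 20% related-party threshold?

Chain via Bluewater Services GmbH (R1): 37% × 14% = 5.18% of Harbor Foods Inc.
5.18% falls short of the 20% threshold by 14.82 percentage points.

14.82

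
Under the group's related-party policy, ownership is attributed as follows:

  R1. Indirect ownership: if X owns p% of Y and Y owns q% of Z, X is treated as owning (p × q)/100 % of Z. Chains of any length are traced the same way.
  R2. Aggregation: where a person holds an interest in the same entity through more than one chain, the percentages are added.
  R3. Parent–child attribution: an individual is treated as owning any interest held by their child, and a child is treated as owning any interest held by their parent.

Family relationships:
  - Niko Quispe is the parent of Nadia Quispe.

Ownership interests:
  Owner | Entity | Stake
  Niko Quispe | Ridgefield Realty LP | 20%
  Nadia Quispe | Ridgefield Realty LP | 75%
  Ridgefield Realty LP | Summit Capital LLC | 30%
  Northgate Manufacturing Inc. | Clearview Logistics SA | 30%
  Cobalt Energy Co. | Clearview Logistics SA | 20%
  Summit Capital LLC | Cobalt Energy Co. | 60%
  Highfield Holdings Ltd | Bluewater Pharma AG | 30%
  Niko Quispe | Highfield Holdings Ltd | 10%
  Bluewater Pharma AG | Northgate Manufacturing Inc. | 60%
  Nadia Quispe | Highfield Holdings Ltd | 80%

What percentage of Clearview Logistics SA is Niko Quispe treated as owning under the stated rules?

By parent–child attribution (R3), Niko Quispe is treated as also owning Nadia Quispe's interest in Ridgefield Realty LP, giving 20% + 75% = 95%.
By parent–child attribution (R3), Niko Quispe is treated as also owning Nadia Quispe's interest in Highfield Holdings Ltd, giving 10% + 80% = 90%.
Chain via Ridgefield Realty LP → Summit Capital LLC → Cobalt Energy Co. (R1): 95% × 30% × 60% × 20% = 3.42% of Clearview Logistics SA.
Chain via Highfield Holdings Ltd → Bluewater Pharma AG → Northgate Manufacturing Inc. (R1): 90% × 30% × 60% × 30% = 4.86% of Clearview Logistics SA.
Aggregating (R2): 3.42% + 4.86% = 8.28%.

8.28%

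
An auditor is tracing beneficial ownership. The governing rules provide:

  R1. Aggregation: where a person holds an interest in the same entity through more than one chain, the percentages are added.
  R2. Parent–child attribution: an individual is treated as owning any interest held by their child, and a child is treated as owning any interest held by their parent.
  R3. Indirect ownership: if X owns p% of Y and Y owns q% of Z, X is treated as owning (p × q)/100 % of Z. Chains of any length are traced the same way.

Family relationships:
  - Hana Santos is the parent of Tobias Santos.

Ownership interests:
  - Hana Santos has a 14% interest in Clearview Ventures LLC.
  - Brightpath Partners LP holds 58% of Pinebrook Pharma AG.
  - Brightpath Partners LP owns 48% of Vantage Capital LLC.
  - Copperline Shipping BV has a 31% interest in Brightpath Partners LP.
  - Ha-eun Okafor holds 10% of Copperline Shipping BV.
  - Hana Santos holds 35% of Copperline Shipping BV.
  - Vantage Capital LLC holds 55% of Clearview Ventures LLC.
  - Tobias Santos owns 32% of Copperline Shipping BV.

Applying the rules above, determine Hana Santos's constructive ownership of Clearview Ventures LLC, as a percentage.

19.48328%

By parent–child attribution (R2), Hana Santos is treated as also owning Tobias Santos's interest in Copperline Shipping BV, giving 35% + 32% = 67%.
Chain via Copperline Shipping BV → Brightpath Partners LP → Vantage Capital LLC (R3): 67% × 31% × 48% × 55% = 5.48328% of Clearview Ventures LLC.
Direct interest in Clearview Ventures LLC: 14%.
Aggregating (R1): 5.48328% + 14% = 19.48328%.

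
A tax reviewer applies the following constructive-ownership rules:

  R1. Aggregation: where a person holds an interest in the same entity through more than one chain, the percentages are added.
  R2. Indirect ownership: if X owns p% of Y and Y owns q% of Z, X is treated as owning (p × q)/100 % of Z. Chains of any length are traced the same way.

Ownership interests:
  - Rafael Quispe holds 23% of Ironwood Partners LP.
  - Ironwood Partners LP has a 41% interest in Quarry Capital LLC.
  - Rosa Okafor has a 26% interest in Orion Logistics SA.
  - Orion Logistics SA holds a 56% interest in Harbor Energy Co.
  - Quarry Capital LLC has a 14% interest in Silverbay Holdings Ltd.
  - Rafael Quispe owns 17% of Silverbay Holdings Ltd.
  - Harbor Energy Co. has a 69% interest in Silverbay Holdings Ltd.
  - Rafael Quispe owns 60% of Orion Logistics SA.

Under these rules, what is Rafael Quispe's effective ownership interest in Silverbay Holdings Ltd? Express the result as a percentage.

41.5042%

Chain via Orion Logistics SA → Harbor Energy Co. (R2): 60% × 56% × 69% = 23.184% of Silverbay Holdings Ltd.
Chain via Ironwood Partners LP → Quarry Capital LLC (R2): 23% × 41% × 14% = 1.3202% of Silverbay Holdings Ltd.
Direct interest in Silverbay Holdings Ltd: 17%.
Aggregating (R1): 23.184% + 1.3202% + 17% = 41.5042%.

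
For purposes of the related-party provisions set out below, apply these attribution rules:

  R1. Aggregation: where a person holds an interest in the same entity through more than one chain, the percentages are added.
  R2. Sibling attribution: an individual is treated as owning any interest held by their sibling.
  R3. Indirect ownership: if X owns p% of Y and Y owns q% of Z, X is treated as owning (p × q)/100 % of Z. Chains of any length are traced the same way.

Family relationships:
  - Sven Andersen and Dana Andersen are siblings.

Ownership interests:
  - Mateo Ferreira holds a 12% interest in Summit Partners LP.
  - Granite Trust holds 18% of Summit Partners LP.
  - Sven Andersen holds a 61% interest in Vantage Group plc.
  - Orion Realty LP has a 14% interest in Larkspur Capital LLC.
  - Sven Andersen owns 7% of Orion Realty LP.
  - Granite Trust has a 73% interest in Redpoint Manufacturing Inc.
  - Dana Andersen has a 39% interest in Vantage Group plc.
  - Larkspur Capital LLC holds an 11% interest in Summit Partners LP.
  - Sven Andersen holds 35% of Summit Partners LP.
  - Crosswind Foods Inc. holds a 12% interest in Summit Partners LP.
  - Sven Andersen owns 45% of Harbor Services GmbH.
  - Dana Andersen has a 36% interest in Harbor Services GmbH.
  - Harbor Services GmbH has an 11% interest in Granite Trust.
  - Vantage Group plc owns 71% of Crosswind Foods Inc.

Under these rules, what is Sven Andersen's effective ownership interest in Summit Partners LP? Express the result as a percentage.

By sibling attribution (R2), Sven Andersen is treated as also owning Dana Andersen's interest in Harbor Services GmbH, giving 45% + 36% = 81%.
By sibling attribution (R2), Sven Andersen is treated as also owning Dana Andersen's interest in Vantage Group plc, giving 61% + 39% = 100%.
Chain via Orion Realty LP → Larkspur Capital LLC (R3): 7% × 14% × 11% = 0.1078% of Summit Partners LP.
Chain via Harbor Services GmbH → Granite Trust (R3): 81% × 11% × 18% = 1.6038% of Summit Partners LP.
Chain via Vantage Group plc → Crosswind Foods Inc. (R3): 100% × 71% × 12% = 8.52% of Summit Partners LP.
Direct interest in Summit Partners LP: 35%.
Aggregating (R1): 0.1078% + 1.6038% + 8.52% + 35% = 45.2316%.

45.2316%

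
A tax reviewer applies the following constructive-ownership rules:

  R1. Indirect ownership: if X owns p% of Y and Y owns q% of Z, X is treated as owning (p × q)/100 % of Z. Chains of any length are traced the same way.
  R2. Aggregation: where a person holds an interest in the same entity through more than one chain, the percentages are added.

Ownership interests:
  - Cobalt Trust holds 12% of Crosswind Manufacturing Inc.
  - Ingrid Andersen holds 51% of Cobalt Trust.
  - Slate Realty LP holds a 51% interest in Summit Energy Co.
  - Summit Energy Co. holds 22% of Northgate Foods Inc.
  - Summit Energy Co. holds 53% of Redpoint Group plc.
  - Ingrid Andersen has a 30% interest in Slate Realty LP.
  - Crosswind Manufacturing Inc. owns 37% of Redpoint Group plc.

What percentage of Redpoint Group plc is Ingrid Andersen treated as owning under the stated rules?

10.3734%

Chain via Slate Realty LP → Summit Energy Co. (R1): 30% × 51% × 53% = 8.109% of Redpoint Group plc.
Chain via Cobalt Trust → Crosswind Manufacturing Inc. (R1): 51% × 12% × 37% = 2.2644% of Redpoint Group plc.
Aggregating (R2): 8.109% + 2.2644% = 10.3734%.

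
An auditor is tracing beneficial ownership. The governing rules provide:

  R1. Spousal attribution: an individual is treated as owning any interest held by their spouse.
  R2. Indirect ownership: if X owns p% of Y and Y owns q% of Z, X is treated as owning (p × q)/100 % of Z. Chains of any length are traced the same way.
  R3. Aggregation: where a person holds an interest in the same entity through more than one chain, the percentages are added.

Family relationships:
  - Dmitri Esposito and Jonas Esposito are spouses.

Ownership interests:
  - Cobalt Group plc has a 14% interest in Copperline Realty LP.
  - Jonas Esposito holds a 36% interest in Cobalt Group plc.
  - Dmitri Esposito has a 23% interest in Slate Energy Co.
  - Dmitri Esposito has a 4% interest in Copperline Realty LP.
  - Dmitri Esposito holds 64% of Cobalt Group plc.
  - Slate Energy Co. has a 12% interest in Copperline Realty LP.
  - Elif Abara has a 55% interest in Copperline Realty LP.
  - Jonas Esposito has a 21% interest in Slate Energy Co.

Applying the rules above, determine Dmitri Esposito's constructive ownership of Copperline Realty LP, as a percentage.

23.28%

By spousal attribution (R1), Dmitri Esposito is treated as also owning Jonas Esposito's interest in Cobalt Group plc, giving 64% + 36% = 100%.
By spousal attribution (R1), Dmitri Esposito is treated as also owning Jonas Esposito's interest in Slate Energy Co, giving 23% + 21% = 44%.
Chain via Cobalt Group plc (R2): 100% × 14% = 14% of Copperline Realty LP.
Chain via Slate Energy Co. (R2): 44% × 12% = 5.28% of Copperline Realty LP.
Direct interest in Copperline Realty LP: 4%.
Aggregating (R3): 14% + 5.28% + 4% = 23.28%.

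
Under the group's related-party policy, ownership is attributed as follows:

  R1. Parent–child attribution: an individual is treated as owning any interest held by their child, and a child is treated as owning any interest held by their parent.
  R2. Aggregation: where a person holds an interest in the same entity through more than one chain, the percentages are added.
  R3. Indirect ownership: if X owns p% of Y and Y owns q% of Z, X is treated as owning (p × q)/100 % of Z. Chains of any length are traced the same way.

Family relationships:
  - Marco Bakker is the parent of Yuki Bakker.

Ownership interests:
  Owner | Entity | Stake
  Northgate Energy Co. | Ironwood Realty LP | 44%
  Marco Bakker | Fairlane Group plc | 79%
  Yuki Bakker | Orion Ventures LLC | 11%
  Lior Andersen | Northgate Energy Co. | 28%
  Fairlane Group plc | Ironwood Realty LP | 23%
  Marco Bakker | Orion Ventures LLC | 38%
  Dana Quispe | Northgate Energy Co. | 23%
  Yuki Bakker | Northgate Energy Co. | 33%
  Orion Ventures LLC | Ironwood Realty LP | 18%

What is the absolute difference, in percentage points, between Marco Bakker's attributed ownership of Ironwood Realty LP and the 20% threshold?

By parent–child attribution (R1), Marco Bakker is treated as also owning Yuki Bakker's interest in Orion Ventures LLC, giving 38% + 11% = 49%.
By parent–child attribution (R1), Marco Bakker is treated as owning Yuki Bakker's 33% interest in Northgate Energy Co.
Chain via Fairlane Group plc (R3): 79% × 23% = 18.17% of Ironwood Realty LP.
Chain via Orion Ventures LLC (R3): 49% × 18% = 8.82% of Ironwood Realty LP.
Chain via Northgate Energy Co. (R3): 33% × 44% = 14.52% of Ironwood Realty LP.
Aggregating (R2): 18.17% + 8.82% + 14.52% = 41.51%.
41.51% exceeds the 20% threshold by 21.51 percentage points.

21.51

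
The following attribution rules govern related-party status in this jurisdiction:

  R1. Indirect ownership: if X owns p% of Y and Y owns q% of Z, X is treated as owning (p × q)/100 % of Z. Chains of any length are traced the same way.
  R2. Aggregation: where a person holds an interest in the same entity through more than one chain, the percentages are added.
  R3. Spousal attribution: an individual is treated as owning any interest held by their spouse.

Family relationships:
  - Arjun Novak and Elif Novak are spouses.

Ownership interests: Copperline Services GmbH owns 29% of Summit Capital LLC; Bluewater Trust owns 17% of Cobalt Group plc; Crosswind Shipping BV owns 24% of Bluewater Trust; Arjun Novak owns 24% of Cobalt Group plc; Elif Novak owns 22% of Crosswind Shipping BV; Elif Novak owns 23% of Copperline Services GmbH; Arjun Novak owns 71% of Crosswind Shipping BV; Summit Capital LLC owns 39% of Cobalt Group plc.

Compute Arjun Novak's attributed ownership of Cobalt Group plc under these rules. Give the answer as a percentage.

30.3957%

By spousal attribution (R3), Arjun Novak is treated as also owning Elif Novak's interest in Crosswind Shipping BV, giving 71% + 22% = 93%.
By spousal attribution (R3), Arjun Novak is treated as owning Elif Novak's 23% interest in Copperline Services GmbH.
Chain via Crosswind Shipping BV → Bluewater Trust (R1): 93% × 24% × 17% = 3.7944% of Cobalt Group plc.
Direct interest in Cobalt Group plc: 24%.
Chain via Copperline Services GmbH → Summit Capital LLC (R1): 23% × 29% × 39% = 2.6013% of Cobalt Group plc.
Aggregating (R2): 3.7944% + 24% + 2.6013% = 30.3957%.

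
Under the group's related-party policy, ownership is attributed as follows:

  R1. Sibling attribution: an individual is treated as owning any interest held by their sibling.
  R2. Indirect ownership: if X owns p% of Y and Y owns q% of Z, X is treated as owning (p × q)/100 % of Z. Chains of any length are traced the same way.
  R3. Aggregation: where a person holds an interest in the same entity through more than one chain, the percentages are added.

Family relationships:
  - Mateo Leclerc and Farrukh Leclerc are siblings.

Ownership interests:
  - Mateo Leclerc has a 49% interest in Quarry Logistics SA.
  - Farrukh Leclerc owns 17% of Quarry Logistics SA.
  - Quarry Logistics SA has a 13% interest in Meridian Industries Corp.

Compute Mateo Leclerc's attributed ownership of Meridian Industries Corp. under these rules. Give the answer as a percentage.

8.58%

By sibling attribution (R1), Mateo Leclerc is treated as also owning Farrukh Leclerc's interest in Quarry Logistics SA, giving 49% + 17% = 66%.
Chain via Quarry Logistics SA (R2): 66% × 13% = 8.58% of Meridian Industries Corp.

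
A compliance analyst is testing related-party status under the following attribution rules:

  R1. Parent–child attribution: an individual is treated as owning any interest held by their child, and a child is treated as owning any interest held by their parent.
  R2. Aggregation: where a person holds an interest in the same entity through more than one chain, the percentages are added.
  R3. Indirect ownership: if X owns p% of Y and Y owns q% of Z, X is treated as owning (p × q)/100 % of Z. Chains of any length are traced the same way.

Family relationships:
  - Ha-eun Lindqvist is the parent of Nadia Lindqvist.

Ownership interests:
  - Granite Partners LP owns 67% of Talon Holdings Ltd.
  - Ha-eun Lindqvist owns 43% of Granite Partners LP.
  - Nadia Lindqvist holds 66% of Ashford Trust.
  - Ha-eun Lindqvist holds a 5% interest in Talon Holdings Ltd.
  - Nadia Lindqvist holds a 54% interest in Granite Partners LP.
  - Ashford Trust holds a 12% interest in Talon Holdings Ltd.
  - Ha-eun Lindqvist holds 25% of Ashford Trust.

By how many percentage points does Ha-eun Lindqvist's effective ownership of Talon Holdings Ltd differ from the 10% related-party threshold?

70.91

By parent–child attribution (R1), Ha-eun Lindqvist is treated as also owning Nadia Lindqvist's interest in Granite Partners LP, giving 43% + 54% = 97%.
By parent–child attribution (R1), Ha-eun Lindqvist is treated as also owning Nadia Lindqvist's interest in Ashford Trust, giving 25% + 66% = 91%.
Chain via Granite Partners LP (R3): 97% × 67% = 64.99% of Talon Holdings Ltd.
Chain via Ashford Trust (R3): 91% × 12% = 10.92% of Talon Holdings Ltd.
Direct interest in Talon Holdings Ltd: 5%.
Aggregating (R2): 64.99% + 10.92% + 5% = 80.91%.
80.91% exceeds the 10% threshold by 70.91 percentage points.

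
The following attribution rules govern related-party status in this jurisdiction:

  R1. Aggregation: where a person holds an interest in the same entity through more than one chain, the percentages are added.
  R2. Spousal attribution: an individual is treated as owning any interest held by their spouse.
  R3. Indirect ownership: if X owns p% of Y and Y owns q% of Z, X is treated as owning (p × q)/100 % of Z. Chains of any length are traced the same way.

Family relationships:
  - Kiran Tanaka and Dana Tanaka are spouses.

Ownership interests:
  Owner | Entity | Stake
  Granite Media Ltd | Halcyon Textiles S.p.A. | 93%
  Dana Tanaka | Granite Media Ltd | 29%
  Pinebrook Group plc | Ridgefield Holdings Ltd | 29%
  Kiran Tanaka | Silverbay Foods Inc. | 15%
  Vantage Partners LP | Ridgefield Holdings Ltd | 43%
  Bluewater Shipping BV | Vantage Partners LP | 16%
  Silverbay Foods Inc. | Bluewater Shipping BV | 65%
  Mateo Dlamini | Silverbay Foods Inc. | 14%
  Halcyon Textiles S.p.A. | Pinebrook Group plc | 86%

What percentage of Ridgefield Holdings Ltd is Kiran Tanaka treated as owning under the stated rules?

7.397118%

By spousal attribution (R2), Kiran Tanaka is treated as owning Dana Tanaka's 29% interest in Granite Media Ltd.
Chain via Silverbay Foods Inc. → Bluewater Shipping BV → Vantage Partners LP (R3): 15% × 65% × 16% × 43% = 0.6708% of Ridgefield Holdings Ltd.
Chain via Granite Media Ltd → Halcyon Textiles S.p.A. → Pinebrook Group plc (R3): 29% × 93% × 86% × 29% = 6.726318% of Ridgefield Holdings Ltd.
Aggregating (R1): 0.6708% + 6.726318% = 7.397118%.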